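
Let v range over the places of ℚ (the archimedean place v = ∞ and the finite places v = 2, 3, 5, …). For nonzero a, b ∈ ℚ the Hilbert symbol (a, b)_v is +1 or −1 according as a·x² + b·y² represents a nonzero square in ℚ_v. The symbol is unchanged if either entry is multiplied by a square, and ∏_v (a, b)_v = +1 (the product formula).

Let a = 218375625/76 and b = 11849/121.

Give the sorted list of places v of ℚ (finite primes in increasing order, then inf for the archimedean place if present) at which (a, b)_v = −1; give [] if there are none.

Mod squares: a ≡ 22971, b ≡ 41. Check v ∈ {∞, 2, 3, 5, 11, 13, 17, 19, 31, 41}.
v=19: a=19^-1·(≡14), b=19^0·(≡18) mod 19; (14|19)=-1, (18|19)=-1; (−1)^{-1·0·9}·(-1)^0·(-1)^-1 = -1.
v=11: a=11^0·(≡5), b=11^-2·(≡2) mod 11; (5|11)=+1, (2|11)=-1; (−1)^{0·-2·5}·(+1)^-2·(-1)^0 = +1.
v=41: a=41^0·(≡29), b=41^1·(≡40) mod 41; (29|41)=-1, (40|41)=+1; (−1)^{0·1·20}·(-1)^1·(+1)^0 = -1.
v=31: a=31^1·(≡2), b=31^0·(≡8) mod 31; (2|31)=+1, (8|31)=+1; (−1)^{1·0·15}·(+1)^0·(+1)^1 = +1.
v=17: a=17^2·(≡16), b=17^2·(≡12) mod 17; (16|17)=+1, (12|17)=-1; (−1)^{2·2·8}·(+1)^2·(-1)^2 = +1.
v=3: a=3^1·(≡1), b=3^0·(≡2) mod 3; (1|3)=+1, (2|3)=-1; (−1)^{1·0·1}·(+1)^0·(-1)^1 = -1.
v=13: a=13^1·(≡10), b=13^0·(≡8) mod 13; (10|13)=+1, (8|13)=-1; (−1)^{1·0·6}·(+1)^0·(-1)^1 = -1.
v=∞: 22971 > 0 and 41 > 0  ⇒  (a,b)_∞ = +1.
v=5: a=5^4·(≡1), b=5^0·(≡4) mod 5; (1|5)=+1, (4|5)=+1; (−1)^{4·0·2}·(+1)^0·(+1)^4 = +1.
v=2: v_2(a)=-2, v_2(b)=0; units ≡ 3, 1 (mod 8); ε·ε+αω+βω = 1·0+-2·0+0·1 ≡ 0  ⇒  (a,b)_2 = +1.
|Ram(22971, 41)| = 4, even; anisotropic at {3, 13, 19, 41}.

[3, 13, 19, 41]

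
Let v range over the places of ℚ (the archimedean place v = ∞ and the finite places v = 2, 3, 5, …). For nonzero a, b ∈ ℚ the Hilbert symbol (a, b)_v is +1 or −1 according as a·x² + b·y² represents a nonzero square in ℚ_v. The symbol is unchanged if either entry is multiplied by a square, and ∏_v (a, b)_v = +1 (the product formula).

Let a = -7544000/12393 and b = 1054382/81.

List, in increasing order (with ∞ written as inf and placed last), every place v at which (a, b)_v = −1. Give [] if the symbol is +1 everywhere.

[2, 5, 41, 53]

(a, b) ≡ (-80155, 21518) mod (ℚ^×)²; places V = {2, 3, 5, 7, 17, 23, 29, 41, 53, ∞}.
(a,b)_3: α=-6, u≡2; β=-4, v≡2 (mod 3); (2|3)=-1, (2|3)=-1; sign (−1)^0·-1^-4·-1^-6 = +1.
(a,b)_5: α=3, u≡1; β=0, v≡2 (mod 5); (1|5)=+1, (2|5)=-1; sign (−1)^0·+1^0·-1^3 = -1.
(a,b)_2: α=6, β=1; u≡5, v≡7 (mod 8); ε(u)ε(v)=0·1, αω(v)=6·0, βω(u)=1·1; sum ≡ 1  ⇒  -1.
(a,b)_∞: sgn(-80155)=−, sgn(21518)=+, so +1.
(a,b)_17: α=-1, u≡6; β=0, v≡15 (mod 17); (6|17)=-1, (15|17)=+1; sign (−1)^0·-1^0·+1^-1 = +1.
(a,b)_53: α=0, u≡39; β=1, v≡48 (mod 53); (39|53)=-1, (48|53)=-1; sign (−1)^0·-1^1·-1^0 = -1.
(a,b)_41: α=1, u≡38; β=0, v≡15 (mod 41); (38|41)=-1, (15|41)=-1; sign (−1)^0·-1^0·-1^1 = -1.
(a,b)_23: α=1, u≡5; β=0, v≡9 (mod 23); (5|23)=-1, (9|23)=+1; sign (−1)^0·-1^0·+1^1 = +1.
(a,b)_29: α=0, u≡6; β=1, v≡11 (mod 29); (6|29)=+1, (11|29)=-1; sign (−1)^0·+1^1·-1^0 = +1.
(a,b)_7: α=0, u≡4; β=3, v≡2 (mod 7); (4|7)=+1, (2|7)=+1; sign (−1)^0·+1^3·+1^0 = +1.
|Ram(-80155, 21518)| = 4, even; anisotropic at {2, 5, 41, 53}.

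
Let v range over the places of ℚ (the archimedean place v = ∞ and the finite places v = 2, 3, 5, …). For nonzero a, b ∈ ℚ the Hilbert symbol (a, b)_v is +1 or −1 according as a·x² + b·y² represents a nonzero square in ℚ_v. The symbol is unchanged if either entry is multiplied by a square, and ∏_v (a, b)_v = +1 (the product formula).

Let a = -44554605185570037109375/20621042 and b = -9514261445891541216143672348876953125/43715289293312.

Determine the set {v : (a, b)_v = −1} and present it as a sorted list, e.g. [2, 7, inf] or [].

Mod squares: a ≡ -194990, b ≡ -2163242. Check v ∈ {∞, 2, 3, 5, 7, 13, 17, 19, 23, 31, 37, 41}.
v=13: a=13^-4·(≡3), b=13^-6·(≡4) mod 13; (3|13)=+1, (4|13)=+1; (−1)^{-4·-6·6}·(+1)^-6·(+1)^-4 = +1.
v=5: a=5^9·(≡3), b=5^12·(≡2) mod 5; (3|5)=-1, (2|5)=-1; (−1)^{9·12·2}·(-1)^12·(-1)^9 = -1.
v=23: a=23^2·(≡1), b=23^3·(≡13) mod 23; (1|23)=+1, (13|23)=+1; (−1)^{2·3·11}·(+1)^3·(+1)^2 = +1.
v=∞: -194990 < 0 and -2163242 < 0  ⇒  (a,b)_∞ = -1.
v=3: a=3^0·(≡1), b=3^4·(≡1) mod 3; (1|3)=+1, (1|3)=+1; (−1)^{0·4·1}·(+1)^4·(+1)^0 = +1.
v=37: a=37^3·(≡28), b=37^5·(≡13) mod 37; (28|37)=+1, (13|37)=-1; (−1)^{3·5·18}·(+1)^5·(-1)^3 = -1.
v=19: a=19^-2·(≡17), b=19^-2·(≡18) mod 19; (17|19)=+1, (18|19)=-1; (−1)^{-2·-2·9}·(+1)^-2·(-1)^-2 = +1.
v=7: a=7^0·(≡2), b=7^-2·(≡5) mod 7; (2|7)=+1, (5|7)=-1; (−1)^{0·-2·3}·(+1)^-2·(-1)^0 = +1.
v=41: a=41^2·(≡3), b=41^3·(≡5) mod 41; (3|41)=-1, (5|41)=+1; (−1)^{2·3·20}·(-1)^3·(+1)^2 = -1.
v=2: v_2(a)=-1, v_2(b)=-9; units ≡ 1, 3 (mod 8); ε·ε+αω+βω = 0·1+-1·1+-9·0 ≡ 1  ⇒  (a,b)_2 = -1.
v=31: a=31^3·(≡24), b=31^5·(≡6) mod 31; (24|31)=-1, (6|31)=-1; (−1)^{3·5·15}·(-1)^5·(-1)^3 = -1.
v=17: a=17^1·(≡12), b=17^2·(≡1) mod 17; (12|17)=-1, (1|17)=+1; (−1)^{1·2·8}·(-1)^2·(+1)^1 = +1.
Ram(-194990, -2163242) = {2, 5, 31, 37, 41, ∞}; no ℚ_2-point on the conic.

[2, 5, 31, 37, 41, inf]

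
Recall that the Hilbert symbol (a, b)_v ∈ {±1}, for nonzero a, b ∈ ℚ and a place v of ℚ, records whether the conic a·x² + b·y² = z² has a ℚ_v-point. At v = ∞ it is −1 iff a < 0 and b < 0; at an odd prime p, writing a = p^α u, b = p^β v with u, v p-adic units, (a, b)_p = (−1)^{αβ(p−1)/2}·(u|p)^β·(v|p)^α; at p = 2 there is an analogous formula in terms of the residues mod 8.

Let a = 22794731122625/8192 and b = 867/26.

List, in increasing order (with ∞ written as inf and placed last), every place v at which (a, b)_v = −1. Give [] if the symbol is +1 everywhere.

(a, b) ≡ (13090, 78) mod (ℚ^×)²; places V = {2, 3, 5, 7, 11, 13, 17, 29, 37, ∞}.
(a,b)_17: α=1, u≡5; β=2, v≡6 (mod 17); (5|17)=-1, (6|17)=-1; sign (−1)^0·-1^2·-1^1 = -1.
(a,b)_37: α=2, u≡13; β=0, v≡12 (mod 37); (13|37)=-1, (12|37)=+1; sign (−1)^0·-1^0·+1^2 = +1.
(a,b)_11: α=3, u≡8; β=0, v≡5 (mod 11); (8|11)=-1, (5|11)=+1; sign (−1)^0·-1^0·+1^3 = +1.
(a,b)_29: α=2, u≡15; β=0, v≡1 (mod 29); (15|29)=-1, (1|29)=+1; sign (−1)^0·-1^0·+1^2 = +1.
(a,b)_7: α=1, u≡1; β=0, v≡4 (mod 7); (1|7)=+1, (4|7)=+1; sign (−1)^0·+1^0·+1^1 = +1.
(a,b)_5: α=3, u≡3; β=0, v≡2 (mod 5); (3|5)=-1, (2|5)=-1; sign (−1)^0·-1^0·-1^3 = -1.
(a,b)_13: α=0, u≡10; β=-1, v≡11 (mod 13); (10|13)=+1, (11|13)=-1; sign (−1)^0·+1^-1·-1^0 = +1.
(a,b)_∞: sgn(13090)=+, sgn(78)=+, so +1.
(a,b)_3: α=0, u≡1; β=1, v≡2 (mod 3); (1|3)=+1, (2|3)=-1; sign (−1)^0·+1^1·-1^0 = +1.
(a,b)_2: α=-13, β=-1; u≡1, v≡7 (mod 8); ε(u)ε(v)=0·1, αω(v)=-13·0, βω(u)=-1·0; sum ≡ 0  ⇒  +1.
|Ram(13090, 78)| = 2, even; anisotropic at {5, 17}.

[5, 17]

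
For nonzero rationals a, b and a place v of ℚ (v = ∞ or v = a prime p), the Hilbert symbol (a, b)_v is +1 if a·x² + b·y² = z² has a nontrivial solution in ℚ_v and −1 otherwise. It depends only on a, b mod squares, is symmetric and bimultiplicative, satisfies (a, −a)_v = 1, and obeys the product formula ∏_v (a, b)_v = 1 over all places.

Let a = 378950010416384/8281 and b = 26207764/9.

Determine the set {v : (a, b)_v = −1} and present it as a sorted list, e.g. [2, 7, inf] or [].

[11, 19, 29, 47]

Mod squares: a ≡ 29, b ≡ 6551941. Check v ∈ {∞, 2, 3, 7, 11, 13, 19, 23, 29, 47}.
v=7: a=7^-2·(≡1), b=7^0·(≡1) mod 7; (1|7)=+1, (1|7)=+1; (−1)^{-2·0·3}·(+1)^0·(+1)^-2 = +1.
v=19: a=19^2·(≡15), b=19^1·(≡12) mod 19; (15|19)=-1, (12|19)=-1; (−1)^{2·1·9}·(-1)^1·(-1)^2 = -1.
v=∞: 29 > 0 and 6551941 > 0  ⇒  (a,b)_∞ = +1.
v=2: v_2(a)=8, v_2(b)=2; units ≡ 5, 5 (mod 8); ε·ε+αω+βω = 0·0+8·1+2·1 ≡ 0  ⇒  (a,b)_2 = +1.
v=47: a=47^2·(≡46), b=47^1·(≡37) mod 47; (46|47)=-1, (37|47)=+1; (−1)^{2·1·23}·(-1)^1·(+1)^2 = -1.
v=11: a=11^2·(≡2), b=11^1·(≡5) mod 11; (2|11)=-1, (5|11)=+1; (−1)^{2·1·5}·(-1)^1·(+1)^2 = -1.
v=3: a=3^0·(≡2), b=3^-2·(≡1) mod 3; (2|3)=-1, (1|3)=+1; (−1)^{0·-2·1}·(-1)^-2·(+1)^0 = +1.
v=29: a=29^1·(≡5), b=29^1·(≡2) mod 29; (5|29)=+1, (2|29)=-1; (−1)^{1·1·14}·(+1)^1·(-1)^1 = -1.
v=13: a=13^-2·(≡3), b=13^0·(≡7) mod 13; (3|13)=+1, (7|13)=-1; (−1)^{-2·0·6}·(+1)^0·(-1)^-2 = +1.
v=23: a=23^2·(≡3), b=23^1·(≡13) mod 23; (3|23)=+1, (13|23)=+1; (−1)^{2·1·11}·(+1)^1·(+1)^2 = +1.
|Ram(29, 6551941)| = 4, even; anisotropic at {11, 19, 29, 47}.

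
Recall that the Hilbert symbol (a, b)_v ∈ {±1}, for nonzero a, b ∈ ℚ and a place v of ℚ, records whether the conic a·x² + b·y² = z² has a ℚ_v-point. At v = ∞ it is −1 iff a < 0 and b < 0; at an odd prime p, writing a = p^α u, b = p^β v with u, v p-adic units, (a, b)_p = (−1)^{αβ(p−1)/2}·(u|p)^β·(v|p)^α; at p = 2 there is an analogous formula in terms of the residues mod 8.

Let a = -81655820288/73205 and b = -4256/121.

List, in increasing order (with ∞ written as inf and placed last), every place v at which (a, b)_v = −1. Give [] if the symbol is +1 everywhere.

[2, 19, 23, inf]

(a, b) ≡ (-115, -266) mod (ℚ^×)²; places V = {2, 5, 7, 11, 19, 23, ∞}.
(a,b)_5: α=-1, u≡2; β=0, v≡4 (mod 5); (2|5)=-1, (4|5)=+1; sign (−1)^0·-1^0·+1^-1 = +1.
(a,b)_2: α=12, β=5; u≡5, v≡3 (mod 8); ε(u)ε(v)=0·1, αω(v)=12·1, βω(u)=5·1; sum ≡ 1  ⇒  -1.
(a,b)_∞: sgn(-115)=−, sgn(-266)=−, so -1.
(a,b)_11: α=-4, u≡7; β=-2, v≡1 (mod 11); (7|11)=-1, (1|11)=+1; sign (−1)^0·-1^-2·+1^-4 = +1.
(a,b)_23: α=1, u≡3; β=0, v≡19 (mod 23); (3|23)=+1, (19|23)=-1; sign (−1)^0·+1^0·-1^1 = -1.
(a,b)_7: α=4, u≡1; β=1, v≡4 (mod 7); (1|7)=+1, (4|7)=+1; sign (−1)^0·+1^1·+1^4 = +1.
(a,b)_19: α=2, u≡2; β=1, v≡6 (mod 19); (2|19)=-1, (6|19)=+1; sign (−1)^0·-1^1·+1^2 = -1.
(-115, -266 / ℚ) ramifies at {2, 19, 23, ∞}: a division algebra.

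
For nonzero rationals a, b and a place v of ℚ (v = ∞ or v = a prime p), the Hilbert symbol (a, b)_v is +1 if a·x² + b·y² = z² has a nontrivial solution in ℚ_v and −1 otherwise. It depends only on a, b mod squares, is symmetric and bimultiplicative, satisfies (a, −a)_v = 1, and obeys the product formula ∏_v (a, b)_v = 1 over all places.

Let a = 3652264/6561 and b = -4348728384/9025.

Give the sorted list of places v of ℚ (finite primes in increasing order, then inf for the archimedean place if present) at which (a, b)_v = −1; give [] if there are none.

[7, 13]

(a, b) ≡ (154, -4641) mod (ℚ^×)²; places V = {2, 3, 5, 7, 11, 13, 17, 19, ∞}.
(a,b)_5: α=0, u≡4; β=-2, v≡1 (mod 5); (4|5)=+1, (1|5)=+1; sign (−1)^0·+1^-2·+1^0 = +1.
(a,b)_11: α=3, u≡1; β=4, v≡4 (mod 11); (1|11)=+1, (4|11)=+1; sign (−1)^0·+1^4·+1^3 = +1.
(a,b)_∞: sgn(154)=+, sgn(-4641)=−, so +1.
(a,b)_2: α=3, β=6; u≡5, v≡7 (mod 8); ε(u)ε(v)=0·1, αω(v)=3·0, βω(u)=6·1; sum ≡ 0  ⇒  +1.
(a,b)_17: α=0, u≡16; β=1, v≡9 (mod 17); (16|17)=+1, (9|17)=+1; sign (−1)^0·+1^1·+1^0 = +1.
(a,b)_13: α=0, u≡2; β=1, v≡6 (mod 13); (2|13)=-1, (6|13)=-1; sign (−1)^0·-1^1·-1^0 = -1.
(a,b)_7: α=3, u≡4; β=1, v≡4 (mod 7); (4|7)=+1, (4|7)=+1; sign (−1)^1·+1^1·+1^3 = -1.
(a,b)_3: α=-8, u≡1; β=1, v≡1 (mod 3); (1|3)=+1, (1|3)=+1; sign (−1)^0·+1^1·+1^-8 = +1.
(a,b)_19: α=0, u≡14; β=-2, v≡15 (mod 19); (14|19)=-1, (15|19)=-1; sign (−1)^0·-1^-2·-1^0 = +1.
(154, -4641 / ℚ) ramifies at {7, 13}: a division algebra.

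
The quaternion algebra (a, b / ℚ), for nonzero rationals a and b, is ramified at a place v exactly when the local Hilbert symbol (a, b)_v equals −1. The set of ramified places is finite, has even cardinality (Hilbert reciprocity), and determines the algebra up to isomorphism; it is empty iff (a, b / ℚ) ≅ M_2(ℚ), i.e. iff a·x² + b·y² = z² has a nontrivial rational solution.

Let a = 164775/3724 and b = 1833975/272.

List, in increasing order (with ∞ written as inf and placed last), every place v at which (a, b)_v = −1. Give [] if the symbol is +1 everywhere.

[3, 13, 17, 19]

(a, b) ≡ (741, 138567) mod (ℚ^×)²; places V = {2, 3, 5, 7, 11, 13, 17, 19, ∞}.
(a,b)_7: α=-2, u≡5; β=0, v≡4 (mod 7); (5|7)=-1, (4|7)=+1; sign (−1)^0·-1^0·+1^-2 = +1.
(a,b)_11: α=0, u≡1; β=1, v≡8 (mod 11); (1|11)=+1, (8|11)=-1; sign (−1)^0·+1^1·-1^0 = +1.
(a,b)_17: α=0, u≡11; β=-1, v≡2 (mod 17); (11|17)=-1, (2|17)=+1; sign (−1)^0·-1^-1·+1^0 = -1.
(a,b)_2: α=-2, β=-4; u≡5, v≡7 (mod 8); ε(u)ε(v)=0·1, αω(v)=-2·0, βω(u)=-4·1; sum ≡ 0  ⇒  +1.
(a,b)_5: α=2, u≡4; β=2, v≡2 (mod 5); (4|5)=+1, (2|5)=-1; sign (−1)^0·+1^2·-1^2 = +1.
(a,b)_3: α=1, u≡1; β=3, v≡1 (mod 3); (1|3)=+1, (1|3)=+1; sign (−1)^1·+1^3·+1^1 = -1.
(a,b)_13: α=3, u≡6; β=1, v≡1 (mod 13); (6|13)=-1, (1|13)=+1; sign (−1)^0·-1^1·+1^3 = -1.
(a,b)_∞: sgn(741)=+, sgn(138567)=+, so +1.
(a,b)_19: α=-1, u≡17; β=1, v≡4 (mod 19); (17|19)=+1, (4|19)=+1; sign (−1)^1·+1^1·+1^-1 = -1.
|Ram(741, 138567)| = 4, even; anisotropic at {3, 13, 17, 19}.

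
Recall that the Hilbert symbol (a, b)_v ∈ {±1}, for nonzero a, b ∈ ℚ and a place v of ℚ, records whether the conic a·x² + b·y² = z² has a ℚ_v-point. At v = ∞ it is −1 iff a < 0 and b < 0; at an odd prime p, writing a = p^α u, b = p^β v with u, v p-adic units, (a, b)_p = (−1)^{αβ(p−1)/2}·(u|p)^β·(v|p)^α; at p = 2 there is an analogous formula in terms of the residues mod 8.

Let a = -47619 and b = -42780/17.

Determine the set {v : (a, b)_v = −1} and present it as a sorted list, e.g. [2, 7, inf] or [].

[23, inf]

(a, b) ≡ (-5291, -181815) mod (ℚ^×)²; places V = {2, 3, 5, 11, 13, 17, 23, 31, 37, ∞}.
(a,b)_11: α=1, u≡5; β=0, v≡9 (mod 11); (5|11)=+1, (9|11)=+1; sign (−1)^0·+1^0·+1^1 = +1.
(a,b)_∞: sgn(-5291)=−, sgn(-181815)=−, so -1.
(a,b)_2: α=0, β=2; u≡5, v≡1 (mod 8); ε(u)ε(v)=0·0, αω(v)=0·0, βω(u)=2·1; sum ≡ 0  ⇒  +1.
(a,b)_5: α=0, u≡1; β=1, v≡2 (mod 5); (1|5)=+1, (2|5)=-1; sign (−1)^0·+1^1·-1^0 = +1.
(a,b)_3: α=2, u≡1; β=1, v≡1 (mod 3); (1|3)=+1, (1|3)=+1; sign (−1)^0·+1^1·+1^2 = +1.
(a,b)_37: α=1, u≡8; β=0, v≡30 (mod 37); (8|37)=-1, (30|37)=+1; sign (−1)^0·-1^0·+1^1 = +1.
(a,b)_23: α=0, u≡14; β=1, v≡11 (mod 23); (14|23)=-1, (11|23)=-1; sign (−1)^0·-1^1·-1^0 = -1.
(a,b)_13: α=1, u≡3; β=0, v≡4 (mod 13); (3|13)=+1, (4|13)=+1; sign (−1)^0·+1^0·+1^1 = +1.
(a,b)_17: α=0, u≡15; β=-1, v≡9 (mod 17); (15|17)=+1, (9|17)=+1; sign (−1)^0·+1^-1·+1^0 = +1.
(a,b)_31: α=0, u≡28; β=1, v≡10 (mod 31); (28|31)=+1, (10|31)=+1; sign (−1)^0·+1^1·+1^0 = +1.
(-5291, -181815 / ℚ) ramifies at {23, ∞}: a division algebra.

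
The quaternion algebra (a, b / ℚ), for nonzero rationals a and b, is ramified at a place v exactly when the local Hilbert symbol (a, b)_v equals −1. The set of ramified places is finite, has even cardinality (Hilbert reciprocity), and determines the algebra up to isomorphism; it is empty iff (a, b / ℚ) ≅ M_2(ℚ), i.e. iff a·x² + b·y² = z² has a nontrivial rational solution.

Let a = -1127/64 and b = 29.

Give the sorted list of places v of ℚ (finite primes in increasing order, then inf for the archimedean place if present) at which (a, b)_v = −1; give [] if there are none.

(a, b) ≡ (-23, 29) mod (ℚ^×)²; places V = {2, 7, 23, 29, ∞}.
(a,b)_7: α=2, u≡5; β=0, v≡1 (mod 7); (5|7)=-1, (1|7)=+1; sign (−1)^0·-1^0·+1^2 = +1.
(a,b)_29: α=0, u≡20; β=1, v≡1 (mod 29); (20|29)=+1, (1|29)=+1; sign (−1)^0·+1^1·+1^0 = +1.
(a,b)_23: α=1, u≡19; β=0, v≡6 (mod 23); (19|23)=-1, (6|23)=+1; sign (−1)^0·-1^0·+1^1 = +1.
(a,b)_∞: sgn(-23)=−, sgn(29)=+, so +1.
(a,b)_2: α=-6, β=0; u≡1, v≡5 (mod 8); ε(u)ε(v)=0·0, αω(v)=-6·1, βω(u)=0·0; sum ≡ 0  ⇒  +1.
Ram(a, b) = ∅: the form -23·x² + 29·y² − z² is isotropic over every ℚ_v, so by Hasse–Minkowski it is isotropic over ℚ.

[]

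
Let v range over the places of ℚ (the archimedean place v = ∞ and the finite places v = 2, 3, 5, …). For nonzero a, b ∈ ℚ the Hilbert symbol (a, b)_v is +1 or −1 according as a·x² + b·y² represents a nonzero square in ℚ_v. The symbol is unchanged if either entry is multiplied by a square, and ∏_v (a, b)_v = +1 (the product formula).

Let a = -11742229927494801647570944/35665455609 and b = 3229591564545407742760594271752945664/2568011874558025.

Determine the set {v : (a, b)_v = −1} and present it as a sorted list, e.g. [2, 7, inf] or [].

(a, b) ≡ (-9889, 502541) mod (ℚ^×)²; places V = {2, 3, 5, 7, 11, 13, 17, 19, 23, 29, 31, 37, 43, ∞}.
(a,b)_3: α=-2, u≡2; β=0, v≡2 (mod 3); (2|3)=-1, (2|3)=-1; sign (−1)^0·-1^0·-1^-2 = +1.
(a,b)_31: α=1, u≡13; β=1, v≡30 (mod 31); (13|31)=-1, (30|31)=-1; sign (−1)^1·-1^1·-1^1 = -1.
(a,b)_19: α=0, u≡13; β=2, v≡13 (mod 19); (13|19)=-1, (13|19)=-1; sign (−1)^0·-1^2·-1^0 = +1.
(a,b)_7: α=-2, u≡1; β=-4, v≡1 (mod 7); (1|7)=+1, (1|7)=+1; sign (−1)^0·+1^-4·+1^-2 = +1.
(a,b)_2: α=12, β=22; u≡7, v≡5 (mod 8); ε(u)ε(v)=1·0, αω(v)=12·1, βω(u)=22·0; sum ≡ 0  ⇒  +1.
(a,b)_11: α=7, u≡9; β=10, v≡7 (mod 11); (9|11)=+1, (7|11)=-1; sign (−1)^0·+1^10·-1^7 = -1.
(a,b)_29: α=5, u≡16; β=5, v≡22 (mod 29); (16|29)=+1, (22|29)=+1; sign (−1)^0·+1^5·+1^5 = +1.
(a,b)_∞: sgn(-9889)=−, sgn(502541)=+, so +1.
(a,b)_13: α=2, u≡1; β=3, v≡5 (mod 13); (1|13)=+1, (5|13)=-1; sign (−1)^0·+1^3·-1^2 = +1.
(a,b)_23: α=-4, u≡4; β=-6, v≡19 (mod 23); (4|23)=+1, (19|23)=-1; sign (−1)^0·+1^-6·-1^-4 = +1.
(a,b)_43: α=0, u≡11; β=1, v≡20 (mod 43); (11|43)=+1, (20|43)=-1; sign (−1)^0·+1^1·-1^0 = +1.
(a,b)_5: α=0, u≡4; β=-2, v≡4 (mod 5); (4|5)=+1, (4|5)=+1; sign (−1)^0·+1^-2·+1^0 = +1.
(a,b)_37: α=2, u≡27; β=2, v≡1 (mod 37); (27|37)=+1, (1|37)=+1; sign (−1)^0·+1^2·+1^2 = +1.
(a,b)_17: α=-2, u≡3; β=-2, v≡1 (mod 17); (3|17)=-1, (1|17)=+1; sign (−1)^0·-1^-2·+1^-2 = +1.
|Ram(-9889, 502541)| = 2, even; anisotropic at {11, 31}.

[11, 31]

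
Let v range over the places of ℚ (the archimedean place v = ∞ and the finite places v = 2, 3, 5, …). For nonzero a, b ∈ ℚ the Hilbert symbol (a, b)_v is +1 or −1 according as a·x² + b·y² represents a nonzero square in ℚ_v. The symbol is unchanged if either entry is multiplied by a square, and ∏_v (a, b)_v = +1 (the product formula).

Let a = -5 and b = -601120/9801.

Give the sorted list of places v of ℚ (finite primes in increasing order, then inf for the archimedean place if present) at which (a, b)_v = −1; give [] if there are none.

[13, inf]

Mod squares: a ≡ -5, b ≡ -130. Check v ∈ {∞, 2, 3, 5, 11, 13, 17}.
v=∞: -5 < 0 and -130 < 0  ⇒  (a,b)_∞ = -1.
v=17: a=17^0·(≡12), b=17^2·(≡5) mod 17; (12|17)=-1, (5|17)=-1; (−1)^{0·2·8}·(-1)^2·(-1)^0 = +1.
v=5: a=5^1·(≡4), b=5^1·(≡1) mod 5; (4|5)=+1, (1|5)=+1; (−1)^{1·1·2}·(+1)^1·(+1)^1 = +1.
v=2: v_2(a)=0, v_2(b)=5; units ≡ 3, 7 (mod 8); ε·ε+αω+βω = 1·1+0·0+5·1 ≡ 0  ⇒  (a,b)_2 = +1.
v=13: a=13^0·(≡8), b=13^1·(≡12) mod 13; (8|13)=-1, (12|13)=+1; (−1)^{0·1·6}·(-1)^1·(+1)^0 = -1.
v=11: a=11^0·(≡6), b=11^-2·(≡2) mod 11; (6|11)=-1, (2|11)=-1; (−1)^{0·-2·5}·(-1)^-2·(-1)^0 = +1.
v=3: a=3^0·(≡1), b=3^-4·(≡2) mod 3; (1|3)=+1, (2|3)=-1; (−1)^{0·-4·1}·(+1)^-4·(-1)^0 = +1.
|Ram(-5, -130)| = 2, even; anisotropic at {13, ∞}.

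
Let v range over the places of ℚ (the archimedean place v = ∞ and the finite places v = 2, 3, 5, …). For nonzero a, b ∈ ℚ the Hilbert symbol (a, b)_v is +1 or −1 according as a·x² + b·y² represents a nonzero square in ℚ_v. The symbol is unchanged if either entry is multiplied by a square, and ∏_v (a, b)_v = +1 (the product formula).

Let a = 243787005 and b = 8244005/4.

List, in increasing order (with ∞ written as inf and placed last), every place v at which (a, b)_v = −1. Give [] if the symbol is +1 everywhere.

[19, 23]

Mod squares: a ≡ 1045, b ≡ 168245. Check v ∈ {∞, 2, 3, 5, 7, 11, 19, 23}.
v=11: a=11^1·(≡7), b=11^1·(≡9) mod 11; (7|11)=-1, (9|11)=+1; (−1)^{1·1·5}·(-1)^1·(+1)^1 = +1.
v=∞: 1045 > 0 and 168245 > 0  ⇒  (a,b)_∞ = +1.
v=19: a=19^1·(≡5), b=19^1·(≡17) mod 19; (5|19)=+1, (17|19)=+1; (−1)^{1·1·9}·(+1)^1·(+1)^1 = -1.
v=5: a=5^1·(≡1), b=5^1·(≡4) mod 5; (1|5)=+1, (4|5)=+1; (−1)^{1·1·2}·(+1)^1·(+1)^1 = +1.
v=3: a=3^2·(≡1), b=3^0·(≡2) mod 3; (1|3)=+1, (2|3)=-1; (−1)^{2·0·1}·(+1)^0·(-1)^2 = +1.
v=2: v_2(a)=0, v_2(b)=-2; units ≡ 5, 5 (mod 8); ε·ε+αω+βω = 0·0+0·1+-2·1 ≡ 0  ⇒  (a,b)_2 = +1.
v=7: a=7^2·(≡2), b=7^3·(≡1) mod 7; (2|7)=+1, (1|7)=+1; (−1)^{2·3·3}·(+1)^3·(+1)^2 = +1.
v=23: a=23^2·(≡17), b=23^1·(≡18) mod 23; (17|23)=-1, (18|23)=+1; (−1)^{2·1·11}·(-1)^1·(+1)^2 = -1.
Ram(1045, 168245) = {19, 23}; no ℚ_19-point on the conic.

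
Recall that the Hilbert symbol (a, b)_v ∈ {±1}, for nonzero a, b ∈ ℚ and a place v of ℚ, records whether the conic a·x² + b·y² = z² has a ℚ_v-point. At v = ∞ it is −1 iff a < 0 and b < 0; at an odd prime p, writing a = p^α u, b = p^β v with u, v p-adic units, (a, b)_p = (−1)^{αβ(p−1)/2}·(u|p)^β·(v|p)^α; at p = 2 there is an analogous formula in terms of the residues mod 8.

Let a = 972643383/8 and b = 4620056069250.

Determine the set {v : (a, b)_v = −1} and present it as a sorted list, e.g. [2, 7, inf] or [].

(a, b) ≡ (66526, 6319970) mod (ℚ^×)²; places V = {2, 3, 5, 19, 29, 31, 37, ∞}.
(a,b)_5: α=0, u≡1; β=3, v≡4 (mod 5); (1|5)=+1, (4|5)=+1; sign (−1)^0·+1^3·+1^0 = +1.
(a,b)_2: α=-3, β=1; u≡7, v≡1 (mod 8); ε(u)ε(v)=1·0, αω(v)=-3·0, βω(u)=1·0; sum ≡ 0  ⇒  +1.
(a,b)_37: α=1, u≡29; β=1, v≡29 (mod 37); (29|37)=-1, (29|37)=-1; sign (−1)^0·-1^1·-1^1 = +1.
(a,b)_∞: sgn(66526)=+, sgn(6319970)=+, so +1.
(a,b)_29: α=1, u≡18; β=1, v≡6 (mod 29); (18|29)=-1, (6|29)=+1; sign (−1)^0·-1^1·+1^1 = -1.
(a,b)_19: α=2, u≡1; β=3, v≡5 (mod 19); (1|19)=+1, (5|19)=+1; sign (−1)^0·+1^3·+1^2 = +1.
(a,b)_3: α=4, u≡1; β=4, v≡2 (mod 3); (1|3)=+1, (2|3)=-1; sign (−1)^0·+1^4·-1^4 = +1.
(a,b)_31: α=1, u≡19; β=1, v≡10 (mod 31); (19|31)=+1, (10|31)=+1; sign (−1)^1·+1^1·+1^1 = -1.
|Ram(66526, 6319970)| = 2, even; anisotropic at {29, 31}.

[29, 31]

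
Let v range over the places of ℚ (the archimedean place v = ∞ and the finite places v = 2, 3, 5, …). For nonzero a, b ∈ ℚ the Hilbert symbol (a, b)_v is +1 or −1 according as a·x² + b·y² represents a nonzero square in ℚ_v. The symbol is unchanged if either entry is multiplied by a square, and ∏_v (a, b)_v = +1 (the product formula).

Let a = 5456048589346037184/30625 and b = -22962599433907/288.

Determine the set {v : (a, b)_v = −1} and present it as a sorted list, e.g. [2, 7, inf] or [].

[29, 37]

(a, b) ≡ (23184311, -2294) mod (ℚ^×)²; places V = {2, 3, 5, 7, 17, 29, 31, 37, 41, ∞}.
(a,b)_29: α=3, u≡23; β=2, v≡15 (mod 29); (23|29)=+1, (15|29)=-1; sign (−1)^0·+1^2·-1^3 = -1.
(a,b)_2: α=6, β=-5; u≡7, v≡5 (mod 8); ε(u)ε(v)=1·0, αω(v)=6·1, βω(u)=-5·0; sum ≡ 0  ⇒  +1.
(a,b)_31: α=1, u≡26; β=1, v≡19 (mod 31); (26|31)=-1, (19|31)=+1; sign (−1)^1·-1^1·+1^1 = +1.
(a,b)_5: α=-4, u≡1; β=0, v≡1 (mod 5); (1|5)=+1, (1|5)=+1; sign (−1)^0·+1^0·+1^-4 = +1.
(a,b)_41: α=3, u≡1; β=2, v≡8 (mod 41); (1|41)=+1, (8|41)=+1; sign (−1)^0·+1^2·+1^3 = +1.
(a,b)_17: α=3, u≡2; β=2, v≡1 (mod 17); (2|17)=+1, (1|17)=+1; sign (−1)^0·+1^2·+1^3 = +1.
(a,b)_3: α=2, u≡2; β=-2, v≡1 (mod 3); (2|3)=-1, (1|3)=+1; sign (−1)^0·-1^-2·+1^2 = +1.
(a,b)_37: α=1, u≡2; β=1, v≡21 (mod 37); (2|37)=-1, (21|37)=+1; sign (−1)^0·-1^1·+1^1 = -1.
(a,b)_7: α=-2, u≡6; β=2, v≡2 (mod 7); (6|7)=-1, (2|7)=+1; sign (−1)^0·-1^2·+1^-2 = +1.
(a,b)_∞: sgn(23184311)=+, sgn(-2294)=−, so +1.
|Ram(23184311, -2294)| = 2, even; anisotropic at {29, 37}.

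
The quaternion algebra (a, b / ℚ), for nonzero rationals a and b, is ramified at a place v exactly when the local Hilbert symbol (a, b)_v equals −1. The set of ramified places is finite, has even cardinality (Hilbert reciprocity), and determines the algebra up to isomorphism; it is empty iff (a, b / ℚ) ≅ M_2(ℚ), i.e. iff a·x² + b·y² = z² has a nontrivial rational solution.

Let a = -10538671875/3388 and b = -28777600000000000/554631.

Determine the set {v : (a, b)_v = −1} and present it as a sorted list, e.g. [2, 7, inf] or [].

Mod squares: a ≡ -357, b ≡ -19635. Check v ∈ {∞, 2, 3, 5, 7, 11, 17, 23}.
v=2: v_2(a)=-2, v_2(b)=16; units ≡ 3, 5 (mod 8); ε·ε+αω+βω = 1·0+-2·1+16·1 ≡ 0  ⇒  (a,b)_2 = +1.
v=7: a=7^-1·(≡3), b=7^-5·(≡1) mod 7; (3|7)=-1, (1|7)=+1; (−1)^{-1·-5·3}·(-1)^-5·(+1)^-1 = +1.
v=23: a=23^2·(≡5), b=23^2·(≡17) mod 23; (5|23)=-1, (17|23)=-1; (−1)^{2·2·11}·(-1)^2·(-1)^2 = +1.
v=17: a=17^1·(≡8), b=17^1·(≡2) mod 17; (8|17)=+1, (2|17)=+1; (−1)^{1·1·8}·(+1)^1·(+1)^1 = +1.
v=11: a=11^-2·(≡10), b=11^-1·(≡2) mod 11; (10|11)=-1, (2|11)=-1; (−1)^{-2·-1·5}·(-1)^-1·(-1)^-2 = -1.
v=3: a=3^1·(≡1), b=3^-1·(≡1) mod 3; (1|3)=+1, (1|3)=+1; (−1)^{1·-1·1}·(+1)^-1·(+1)^1 = -1.
v=∞: -357 < 0 and -19635 < 0  ⇒  (a,b)_∞ = -1.
v=5: a=5^8·(≡2), b=5^11·(≡2) mod 5; (2|5)=-1, (2|5)=-1; (−1)^{8·11·2}·(-1)^11·(-1)^8 = -1.
|Ram(-357, -19635)| = 4, even; anisotropic at {3, 5, 11, ∞}.

[3, 5, 11, inf]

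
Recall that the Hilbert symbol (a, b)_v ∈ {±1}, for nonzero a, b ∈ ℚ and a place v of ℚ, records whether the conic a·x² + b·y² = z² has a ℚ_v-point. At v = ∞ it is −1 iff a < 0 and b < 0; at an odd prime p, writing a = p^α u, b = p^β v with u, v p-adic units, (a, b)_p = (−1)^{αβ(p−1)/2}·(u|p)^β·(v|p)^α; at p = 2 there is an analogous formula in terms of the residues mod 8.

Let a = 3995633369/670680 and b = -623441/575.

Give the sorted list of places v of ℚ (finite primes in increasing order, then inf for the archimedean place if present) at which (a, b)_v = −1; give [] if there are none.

[5, 7, 17, 31]

Mod squares: a ≡ 18816070, b ≡ -84847. Check v ∈ {∞, 2, 3, 5, 7, 13, 17, 23, 29, 31}.
v=2: v_2(a)=-3, v_2(b)=0; units ≡ 3, 1 (mod 8); ε·ε+αω+βω = 1·0+-3·0+0·1 ≡ 0  ⇒  (a,b)_2 = +1.
v=17: a=17^2·(≡14), b=17^1·(≡7) mod 17; (14|17)=-1, (7|17)=-1; (−1)^{2·1·8}·(-1)^1·(-1)^2 = -1.
v=3: a=3^-6·(≡1), b=3^0·(≡2) mod 3; (1|3)=+1, (2|3)=-1; (−1)^{-6·0·1}·(+1)^0·(-1)^-6 = +1.
v=7: a=7^1·(≡5), b=7^1·(≡5) mod 7; (5|7)=-1, (5|7)=-1; (−1)^{1·1·3}·(-1)^1·(-1)^1 = -1.
v=29: a=29^1·(≡6), b=29^0·(≡23) mod 29; (6|29)=+1, (23|29)=+1; (−1)^{1·0·14}·(+1)^0·(+1)^1 = +1.
v=∞: 18816070 > 0 and -84847 < 0  ⇒  (a,b)_∞ = +1.
v=23: a=23^-1·(≡6), b=23^-1·(≡10) mod 23; (6|23)=+1, (10|23)=-1; (−1)^{-1·-1·11}·(+1)^-1·(-1)^-1 = +1.
v=31: a=31^1·(≡12), b=31^1·(≡26) mod 31; (12|31)=-1, (26|31)=-1; (−1)^{1·1·15}·(-1)^1·(-1)^1 = -1.
v=13: a=13^3·(≡12), b=13^2·(≡1) mod 13; (12|13)=+1, (1|13)=+1; (−1)^{3·2·6}·(+1)^2·(+1)^3 = +1.
v=5: a=5^-1·(≡4), b=5^-2·(≡3) mod 5; (4|5)=+1, (3|5)=-1; (−1)^{-1·-2·2}·(+1)^-2·(-1)^-1 = -1.
|Ram(18816070, -84847)| = 4, even; anisotropic at {5, 7, 17, 31}.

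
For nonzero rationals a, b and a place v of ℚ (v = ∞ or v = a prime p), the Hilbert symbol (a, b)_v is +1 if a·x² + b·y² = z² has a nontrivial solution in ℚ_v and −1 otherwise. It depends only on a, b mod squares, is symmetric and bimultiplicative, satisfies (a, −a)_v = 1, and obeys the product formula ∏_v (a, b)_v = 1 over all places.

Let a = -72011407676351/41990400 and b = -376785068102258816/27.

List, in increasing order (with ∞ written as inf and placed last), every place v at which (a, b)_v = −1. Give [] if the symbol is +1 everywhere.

[13, inf]

Mod squares: a ≡ -3116399, b ≡ -13398. Check v ∈ {∞, 2, 3, 5, 7, 11, 13, 19, 23, 29, 31, 37}.
v=29: a=29^0·(≡4), b=29^1·(≡17) mod 29; (4|29)=+1, (17|29)=-1; (−1)^{0·1·14}·(+1)^1·(-1)^0 = +1.
v=2: v_2(a)=-8, v_2(b)=7; units ≡ 1, 5 (mod 8); ε·ε+αω+βω = 0·0+-8·1+7·0 ≡ 0  ⇒  (a,b)_2 = +1.
v=∞: -3116399 < 0 and -13398 < 0  ⇒  (a,b)_∞ = -1.
v=3: a=3^-8·(≡1), b=3^-3·(≡1) mod 3; (1|3)=+1, (1|3)=+1; (−1)^{-8·-3·1}·(+1)^-3·(+1)^-8 = +1.
v=7: a=7^0·(≡1), b=7^3·(≡2) mod 7; (1|7)=+1, (2|7)=+1; (−1)^{0·3·3}·(+1)^3·(+1)^0 = +1.
v=31: a=31^1·(≡16), b=31^2·(≡2) mod 31; (16|31)=+1, (2|31)=+1; (−1)^{1·2·15}·(+1)^2·(+1)^1 = +1.
v=11: a=11^3·(≡8), b=11^3·(≡5) mod 11; (8|11)=-1, (5|11)=+1; (−1)^{3·3·5}·(-1)^3·(+1)^3 = +1.
v=23: a=23^2·(≡1), b=23^0·(≡17) mod 23; (1|23)=+1, (17|23)=-1; (−1)^{2·0·11}·(+1)^0·(-1)^2 = +1.
v=19: a=19^3·(≡7), b=19^0·(≡5) mod 19; (7|19)=+1, (5|19)=+1; (−1)^{3·0·9}·(+1)^0·(+1)^3 = +1.
v=37: a=37^1·(≡2), b=37^2·(≡30) mod 37; (2|37)=-1, (30|37)=+1; (−1)^{1·2·18}·(-1)^2·(+1)^1 = +1.
v=5: a=5^-2·(≡4), b=5^0·(≡2) mod 5; (4|5)=+1, (2|5)=-1; (−1)^{-2·0·2}·(+1)^0·(-1)^-2 = +1.
v=13: a=13^1·(≡9), b=13^2·(≡11) mod 13; (9|13)=+1, (11|13)=-1; (−1)^{1·2·6}·(+1)^2·(-1)^1 = -1.
(-3116399, -13398 / ℚ) ramifies at {13, ∞}: a division algebra.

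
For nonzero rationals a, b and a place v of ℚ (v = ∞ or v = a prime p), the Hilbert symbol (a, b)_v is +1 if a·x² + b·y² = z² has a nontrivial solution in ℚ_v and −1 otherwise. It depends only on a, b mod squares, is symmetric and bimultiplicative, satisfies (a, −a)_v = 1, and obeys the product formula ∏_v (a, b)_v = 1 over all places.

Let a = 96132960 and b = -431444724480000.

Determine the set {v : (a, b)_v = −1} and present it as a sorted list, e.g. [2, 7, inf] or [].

[2, 3, 5, 7]

Mod squares: a ≡ 2310, b ≡ -238. Check v ∈ {∞, 2, 3, 5, 7, 11, 17}.
v=3: a=3^3·(≡2), b=3^4·(≡2) mod 3; (2|3)=-1, (2|3)=-1; (−1)^{3·4·1}·(-1)^4·(-1)^3 = -1.
v=2: v_2(a)=5, v_2(b)=11; units ≡ 3, 1 (mod 8); ε·ε+αω+βω = 1·0+5·0+11·1 ≡ 1  ⇒  (a,b)_2 = -1.
v=11: a=11^1·(≡3), b=11^2·(≡3) mod 11; (3|11)=+1, (3|11)=+1; (−1)^{1·2·5}·(+1)^2·(+1)^1 = +1.
v=∞: 2310 > 0 and -238 < 0  ⇒  (a,b)_∞ = +1.
v=17: a=17^2·(≡1), b=17^3·(≡10) mod 17; (1|17)=+1, (10|17)=-1; (−1)^{2·3·8}·(+1)^3·(-1)^2 = +1.
v=7: a=7^1·(≡1), b=7^1·(≡1) mod 7; (1|7)=+1, (1|7)=+1; (−1)^{1·1·3}·(+1)^1·(+1)^1 = -1.
v=5: a=5^1·(≡2), b=5^4·(≡2) mod 5; (2|5)=-1, (2|5)=-1; (−1)^{1·4·2}·(-1)^4·(-1)^1 = -1.
(2310, -238 / ℚ) ramifies at {2, 3, 5, 7}: a division algebra.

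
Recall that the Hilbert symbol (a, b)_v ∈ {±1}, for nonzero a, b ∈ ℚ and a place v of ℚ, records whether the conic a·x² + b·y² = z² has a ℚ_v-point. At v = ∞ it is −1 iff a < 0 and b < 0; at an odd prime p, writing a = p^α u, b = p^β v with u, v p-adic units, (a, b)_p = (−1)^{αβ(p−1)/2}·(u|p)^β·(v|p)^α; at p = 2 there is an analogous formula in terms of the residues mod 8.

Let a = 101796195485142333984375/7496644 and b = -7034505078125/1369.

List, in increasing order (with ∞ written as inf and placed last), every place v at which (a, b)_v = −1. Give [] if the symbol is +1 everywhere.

Mod squares: a ≡ 7, b ≡ -437. Check v ∈ {∞, 2, 3, 5, 7, 19, 23, 29, 37}.
v=7: a=7^3·(≡4), b=7^2·(≡4) mod 7; (4|7)=+1, (4|7)=+1; (−1)^{3·2·3}·(+1)^2·(+1)^3 = +1.
v=19: a=19^2·(≡1), b=19^1·(≡13) mod 19; (1|19)=+1, (13|19)=-1; (−1)^{2·1·9}·(+1)^1·(-1)^2 = +1.
v=23: a=23^2·(≡20), b=23^1·(≡1) mod 23; (20|23)=-1, (1|23)=+1; (−1)^{2·1·11}·(-1)^1·(+1)^2 = -1.
v=29: a=29^4·(≡13), b=29^2·(≡14) mod 29; (13|29)=+1, (14|29)=-1; (−1)^{4·2·14}·(+1)^2·(-1)^4 = +1.
v=3: a=3^2·(≡1), b=3^0·(≡1) mod 3; (1|3)=+1, (1|3)=+1; (−1)^{2·0·1}·(+1)^0·(+1)^2 = +1.
v=∞: 7 > 0 and -437 < 0  ⇒  (a,b)_∞ = +1.
v=5: a=5^12·(≡2), b=5^8·(≡3) mod 5; (2|5)=-1, (3|5)=-1; (−1)^{12·8·2}·(-1)^8·(-1)^12 = +1.
v=37: a=37^-4·(≡11), b=37^-2·(≡28) mod 37; (11|37)=+1, (28|37)=+1; (−1)^{-4·-2·18}·(+1)^-2·(+1)^-4 = +1.
v=2: v_2(a)=-2, v_2(b)=0; units ≡ 7, 3 (mod 8); ε·ε+αω+βω = 1·1+-2·1+0·0 ≡ 1  ⇒  (a,b)_2 = -1.
Ram(7, -437) = {2, 23}; no ℚ_2-point on the conic.

[2, 23]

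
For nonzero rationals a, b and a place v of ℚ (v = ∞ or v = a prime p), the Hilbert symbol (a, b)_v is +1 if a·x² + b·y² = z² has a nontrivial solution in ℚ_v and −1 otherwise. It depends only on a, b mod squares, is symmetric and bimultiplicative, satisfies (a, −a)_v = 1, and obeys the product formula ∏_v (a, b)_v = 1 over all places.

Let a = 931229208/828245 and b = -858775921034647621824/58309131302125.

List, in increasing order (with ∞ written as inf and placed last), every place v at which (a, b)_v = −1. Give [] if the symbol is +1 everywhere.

(a, b) ≡ (910, -7735) mod (ℚ^×)²; places V = {2, 3, 5, 7, 11, 13, 17, 29, 37, 41, ∞}.
(a,b)_37: α=-2, u≡17; β=-4, v≡35 (mod 37); (17|37)=-1, (35|37)=-1; sign (−1)^0·-1^-4·-1^-2 = +1.
(a,b)_7: α=1, u≡1; β=5, v≡4 (mod 7); (1|7)=+1, (4|7)=+1; sign (−1)^1·+1^5·+1^1 = -1.
(a,b)_2: α=3, β=6; u≡7, v≡1 (mod 8); ε(u)ε(v)=1·0, αω(v)=3·0, βω(u)=6·0; sum ≡ 0  ⇒  +1.
(a,b)_29: α=2, u≡2; β=2, v≡8 (mod 29); (2|29)=-1, (8|29)=-1; sign (−1)^0·-1^2·-1^2 = +1.
(a,b)_5: α=-1, u≡2; β=-3, v≡3 (mod 5); (2|5)=-1, (3|5)=-1; sign (−1)^0·-1^-3·-1^-1 = +1.
(a,b)_41: α=0, u≡36; β=2, v≡17 (mod 41); (36|41)=+1, (17|41)=-1; sign (−1)^0·+1^2·-1^0 = +1.
(a,b)_17: α=0, u≡16; β=-1, v≡9 (mod 17); (16|17)=+1, (9|17)=+1; sign (−1)^0·+1^-1·+1^0 = +1.
(a,b)_11: α=-2, u≡10; β=-4, v≡1 (mod 11); (10|11)=-1, (1|11)=+1; sign (−1)^0·-1^-4·+1^-2 = +1.
(a,b)_13: α=3, u≡6; β=7, v≡1 (mod 13); (6|13)=-1, (1|13)=+1; sign (−1)^0·-1^7·+1^3 = -1.
(a,b)_∞: sgn(910)=+, sgn(-7735)=−, so +1.
(a,b)_3: α=2, u≡1; β=2, v≡2 (mod 3); (1|3)=+1, (2|3)=-1; sign (−1)^0·+1^2·-1^2 = +1.
Ram(910, -7735) = {7, 13}; no ℚ_7-point on the conic.

[7, 13]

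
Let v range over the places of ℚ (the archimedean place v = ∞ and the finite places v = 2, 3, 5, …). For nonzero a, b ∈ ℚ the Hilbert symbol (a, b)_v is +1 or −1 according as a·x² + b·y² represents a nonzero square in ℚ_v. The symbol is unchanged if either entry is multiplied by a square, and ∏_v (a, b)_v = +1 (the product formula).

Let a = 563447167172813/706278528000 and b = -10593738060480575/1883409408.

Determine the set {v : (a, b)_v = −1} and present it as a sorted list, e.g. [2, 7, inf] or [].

(a, b) ≡ (385, -429) mod (ℚ^×)²; places V = {2, 3, 5, 7, 11, 13, 19, 29, 43, ∞}.
(a,b)_3: α=-8, u≡1; β=-7, v≡1 (mod 3); (1|3)=+1, (1|3)=+1; sign (−1)^0·+1^-7·+1^-8 = +1.
(a,b)_∞: sgn(385)=+, sgn(-429)=−, so +1.
(a,b)_7: α=3, u≡6; β=4, v≡6 (mod 7); (6|7)=-1, (6|7)=-1; sign (−1)^0·-1^4·-1^3 = -1.
(a,b)_19: α=2, u≡11; β=2, v≡15 (mod 19); (11|19)=+1, (15|19)=-1; sign (−1)^0·+1^2·-1^2 = +1.
(a,b)_43: α=4, u≡25; β=4, v≡21 (mod 43); (25|43)=+1, (21|43)=+1; sign (−1)^0·+1^4·+1^4 = +1.
(a,b)_11: α=3, u≡7; β=1, v≡3 (mod 11); (7|11)=-1, (3|11)=+1; sign (−1)^1·-1^1·+1^3 = +1.
(a,b)_29: α=-2, u≡19; β=-2, v≡6 (mod 29); (19|29)=-1, (6|29)=+1; sign (−1)^0·-1^-2·+1^-2 = +1.
(a,b)_13: α=0, u≡11; β=1, v≡7 (mod 13); (11|13)=-1, (7|13)=-1; sign (−1)^0·-1^1·-1^0 = -1.
(a,b)_2: α=-10, β=-10; u≡1, v≡3 (mod 8); ε(u)ε(v)=0·1, αω(v)=-10·1, βω(u)=-10·0; sum ≡ 0  ⇒  +1.
(a,b)_5: α=-3, u≡2; β=2, v≡4 (mod 5); (2|5)=-1, (4|5)=+1; sign (−1)^0·-1^2·+1^-3 = +1.
(385, -429 / ℚ) ramifies at {7, 13}: a division algebra.

[7, 13]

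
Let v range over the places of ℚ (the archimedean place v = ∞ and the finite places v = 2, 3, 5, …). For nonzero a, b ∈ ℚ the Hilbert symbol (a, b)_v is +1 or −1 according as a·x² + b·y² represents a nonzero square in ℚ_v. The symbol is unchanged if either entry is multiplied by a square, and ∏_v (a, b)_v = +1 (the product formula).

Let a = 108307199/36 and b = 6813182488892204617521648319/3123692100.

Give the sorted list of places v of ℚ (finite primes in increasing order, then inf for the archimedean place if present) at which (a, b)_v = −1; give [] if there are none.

[2, 11, 17, 41]

Mod squares: a ≡ 13079, b ≡ 2431. Check v ∈ {∞, 2, 3, 5, 7, 11, 13, 17, 23, 29, 41}.
v=3: a=3^-2·(≡2), b=3^-10·(≡1) mod 3; (2|3)=-1, (1|3)=+1; (−1)^{-2·-10·1}·(-1)^-10·(+1)^-2 = +1.
v=∞: 13079 > 0 and 2431 > 0  ⇒  (a,b)_∞ = +1.
v=17: a=17^0·(≡6), b=17^1·(≡6) mod 17; (6|17)=-1, (6|17)=-1; (−1)^{0·1·8}·(-1)^1·(-1)^0 = -1.
v=13: a=13^2·(≡1), b=13^7·(≡11) mod 13; (1|13)=+1, (11|13)=-1; (−1)^{2·7·6}·(+1)^7·(-1)^2 = +1.
v=5: a=5^0·(≡4), b=5^-2·(≡1) mod 5; (4|5)=+1, (1|5)=+1; (−1)^{0·-2·2}·(+1)^-2·(+1)^0 = +1.
v=2: v_2(a)=-2, v_2(b)=-2; units ≡ 7, 7 (mod 8); ε·ε+αω+βω = 1·1+-2·0+-2·0 ≡ 1  ⇒  (a,b)_2 = -1.
v=29: a=29^1·(≡20), b=29^4·(≡5) mod 29; (20|29)=+1, (5|29)=+1; (−1)^{1·4·14}·(+1)^4·(+1)^1 = +1.
v=23: a=23^0·(≡10), b=23^-2·(≡16) mod 23; (10|23)=-1, (16|23)=+1; (−1)^{0·-2·11}·(-1)^-2·(+1)^0 = +1.
v=11: a=11^1·(≡3), b=11^3·(≡5) mod 11; (3|11)=+1, (5|11)=+1; (−1)^{1·3·5}·(+1)^3·(+1)^1 = -1.
v=7: a=7^2·(≡3), b=7^4·(≡1) mod 7; (3|7)=-1, (1|7)=+1; (−1)^{2·4·3}·(-1)^4·(+1)^2 = +1.
v=41: a=41^1·(≡31), b=41^4·(≡27) mod 41; (31|41)=+1, (27|41)=-1; (−1)^{1·4·20}·(+1)^4·(-1)^1 = -1.
|Ram(13079, 2431)| = 4, even; anisotropic at {2, 11, 17, 41}.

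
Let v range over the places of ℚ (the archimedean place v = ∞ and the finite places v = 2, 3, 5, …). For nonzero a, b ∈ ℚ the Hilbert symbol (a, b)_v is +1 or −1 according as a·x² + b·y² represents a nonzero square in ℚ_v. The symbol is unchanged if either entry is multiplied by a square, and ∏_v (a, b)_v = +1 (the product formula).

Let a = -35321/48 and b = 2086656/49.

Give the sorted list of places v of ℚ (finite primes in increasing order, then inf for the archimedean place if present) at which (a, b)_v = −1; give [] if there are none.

Mod squares: a ≡ -627, b ≡ 8151. Check v ∈ {∞, 2, 3, 7, 11, 13, 19}.
v=13: a=13^2·(≡10), b=13^1·(≡4) mod 13; (10|13)=+1, (4|13)=+1; (−1)^{2·1·6}·(+1)^1·(+1)^2 = +1.
v=11: a=11^1·(≡3), b=11^1·(≡9) mod 11; (3|11)=+1, (9|11)=+1; (−1)^{1·1·5}·(+1)^1·(+1)^1 = -1.
v=7: a=7^0·(≡6), b=7^-2·(≡5) mod 7; (6|7)=-1, (5|7)=-1; (−1)^{0·-2·3}·(-1)^-2·(-1)^0 = +1.
v=∞: -627 < 0 and 8151 > 0  ⇒  (a,b)_∞ = +1.
v=19: a=19^1·(≡6), b=19^1·(≡9) mod 19; (6|19)=+1, (9|19)=+1; (−1)^{1·1·9}·(+1)^1·(+1)^1 = -1.
v=3: a=3^-1·(≡1), b=3^1·(≡2) mod 3; (1|3)=+1, (2|3)=-1; (−1)^{-1·1·1}·(+1)^1·(-1)^-1 = +1.
v=2: v_2(a)=-4, v_2(b)=8; units ≡ 5, 7 (mod 8); ε·ε+αω+βω = 0·1+-4·0+8·1 ≡ 0  ⇒  (a,b)_2 = +1.
Ram(-627, 8151) = {11, 19}; no ℚ_11-point on the conic.

[11, 19]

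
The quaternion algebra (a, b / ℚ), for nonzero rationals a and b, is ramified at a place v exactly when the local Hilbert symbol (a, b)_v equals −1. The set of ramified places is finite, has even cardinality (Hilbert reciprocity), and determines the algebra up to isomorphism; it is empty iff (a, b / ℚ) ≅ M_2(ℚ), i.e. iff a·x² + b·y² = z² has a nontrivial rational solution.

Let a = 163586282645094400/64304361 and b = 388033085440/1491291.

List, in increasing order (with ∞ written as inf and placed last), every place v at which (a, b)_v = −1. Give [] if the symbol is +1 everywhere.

[13, 17]

(a, b) ≡ (91, 36465) mod (ℚ^×)²; places V = {2, 3, 5, 7, 11, 13, 17, 19, ∞}.
(a,b)_17: α=0, u≡10; β=-1, v≡12 (mod 17); (10|17)=-1, (12|17)=-1; sign (−1)^0·-1^-1·-1^0 = -1.
(a,b)_∞: sgn(91)=+, sgn(36465)=+, so +1.
(a,b)_2: α=20, β=16; u≡3, v≡1 (mod 8); ε(u)ε(v)=1·0, αω(v)=20·0, βω(u)=16·1; sum ≡ 0  ⇒  +1.
(a,b)_11: α=-2, u≡4; β=1, v≡4 (mod 11); (4|11)=+1, (4|11)=+1; sign (−1)^0·+1^1·+1^-2 = +1.
(a,b)_13: α=5, u≡11; β=3, v≡10 (mod 13); (11|13)=-1, (10|13)=+1; sign (−1)^0·-1^3·+1^5 = -1.
(a,b)_7: α=5, u≡6; β=2, v≡4 (mod 7); (6|7)=-1, (4|7)=+1; sign (−1)^0·-1^2·+1^5 = +1.
(a,b)_3: α=-12, u≡1; β=-5, v≡2 (mod 3); (1|3)=+1, (2|3)=-1; sign (−1)^0·+1^-5·-1^-12 = +1.
(a,b)_5: α=2, u≡1; β=1, v≡3 (mod 5); (1|5)=+1, (3|5)=-1; sign (−1)^0·+1^1·-1^2 = +1.
(a,b)_19: α=0, u≡10; β=-2, v≡6 (mod 19); (10|19)=-1, (6|19)=+1; sign (−1)^0·-1^-2·+1^0 = +1.
(91, 36465 / ℚ) ramifies at {13, 17}: a division algebra.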